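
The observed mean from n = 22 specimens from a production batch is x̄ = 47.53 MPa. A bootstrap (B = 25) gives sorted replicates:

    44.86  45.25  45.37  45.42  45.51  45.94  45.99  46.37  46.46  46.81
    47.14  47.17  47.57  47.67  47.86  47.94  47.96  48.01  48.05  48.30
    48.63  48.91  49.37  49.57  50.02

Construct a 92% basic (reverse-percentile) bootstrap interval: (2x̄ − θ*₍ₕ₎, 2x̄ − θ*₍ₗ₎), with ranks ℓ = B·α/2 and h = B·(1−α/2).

(45.49, 50.20)

Percentile endpoints at ranks 1 and 24: θ*₍1₎ = 44.86, θ*₍24₎ = 49.57.
Basic interval reflects these around x̄:
  lower = 2 × 47.53 − 49.57 = 45.49
  upper = 2 × 47.53 − 44.86 = 50.20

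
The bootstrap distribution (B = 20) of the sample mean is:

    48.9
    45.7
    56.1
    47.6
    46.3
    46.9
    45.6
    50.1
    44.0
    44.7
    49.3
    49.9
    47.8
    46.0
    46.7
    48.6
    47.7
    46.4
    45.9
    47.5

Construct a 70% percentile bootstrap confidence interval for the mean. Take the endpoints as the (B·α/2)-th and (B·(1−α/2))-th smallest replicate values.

Sorted replicates: 44.0, 44.7, 45.6, 45.7, 45.9, 46.0, 46.3, 46.4, 46.7, 46.9, 47.5, 47.6, 47.7, 47.8, 48.6, 48.9, 49.3, 49.9, 50.1, 56.1
α = 0.30; lower rank = 20 × 0.150 = 3; upper rank = 20 × 0.850 = 17.
The 3rd smallest replicate is 45.6; the 17th is 49.3.

(45.6, 49.3)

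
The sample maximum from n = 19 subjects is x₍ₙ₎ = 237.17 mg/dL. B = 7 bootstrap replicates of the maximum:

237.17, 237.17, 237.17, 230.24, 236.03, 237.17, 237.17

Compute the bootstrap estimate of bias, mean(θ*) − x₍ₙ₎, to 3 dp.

mean(θ*) = (237.17 + 237.17 + 237.17 + 230.24 + 236.03 + 237.17 + 237.17) / 7 = 236.0171
bias = 236.0171 − 237.17

bias = −1.153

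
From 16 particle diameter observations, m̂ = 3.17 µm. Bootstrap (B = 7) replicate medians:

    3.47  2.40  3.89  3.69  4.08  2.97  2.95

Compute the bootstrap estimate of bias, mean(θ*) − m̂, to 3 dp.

bias = +0.180

mean(θ*) = (3.47 + 2.40 + 3.89 + 3.69 + 4.08 + 2.97 + 2.95) / 7 = 3.3500
bias = 3.3500 − 3.17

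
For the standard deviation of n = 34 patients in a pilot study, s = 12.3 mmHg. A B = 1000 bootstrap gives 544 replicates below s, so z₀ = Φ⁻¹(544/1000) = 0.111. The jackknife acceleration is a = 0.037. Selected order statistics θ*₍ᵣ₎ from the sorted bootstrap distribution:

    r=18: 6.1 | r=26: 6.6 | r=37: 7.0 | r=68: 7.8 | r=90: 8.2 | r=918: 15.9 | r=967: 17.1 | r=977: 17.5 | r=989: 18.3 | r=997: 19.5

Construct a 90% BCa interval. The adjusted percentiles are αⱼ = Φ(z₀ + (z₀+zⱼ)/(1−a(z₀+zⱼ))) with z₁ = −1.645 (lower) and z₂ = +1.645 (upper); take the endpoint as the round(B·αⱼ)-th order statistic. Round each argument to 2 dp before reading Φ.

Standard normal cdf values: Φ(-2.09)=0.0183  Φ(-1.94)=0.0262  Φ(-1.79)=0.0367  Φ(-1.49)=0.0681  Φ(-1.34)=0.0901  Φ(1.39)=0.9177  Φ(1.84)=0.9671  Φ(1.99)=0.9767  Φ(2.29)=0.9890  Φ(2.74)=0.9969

Lower: z₀ + z₁ = 0.111 + (-1.645) = -1.534; 1 − a(z₀+z₁) = 1 − (0.037)(-1.534) = 1.0568; argument = 0.111 + (-1.534)/1.0568 = -1.3406 → -1.34.
α₁ = Φ(-1.34) = 0.0901; rank = round(1000 × 0.0901) = 90; θ*₍90₎ = 8.2.
Upper: z₀ + z₂ = 1.756; 1 − a(z₀+z₂) = 0.9350; argument = 1.9890 → 1.99; α₂ = 0.9767; rank = 977; θ*₍977₎ = 17.5.

(8.2, 17.5)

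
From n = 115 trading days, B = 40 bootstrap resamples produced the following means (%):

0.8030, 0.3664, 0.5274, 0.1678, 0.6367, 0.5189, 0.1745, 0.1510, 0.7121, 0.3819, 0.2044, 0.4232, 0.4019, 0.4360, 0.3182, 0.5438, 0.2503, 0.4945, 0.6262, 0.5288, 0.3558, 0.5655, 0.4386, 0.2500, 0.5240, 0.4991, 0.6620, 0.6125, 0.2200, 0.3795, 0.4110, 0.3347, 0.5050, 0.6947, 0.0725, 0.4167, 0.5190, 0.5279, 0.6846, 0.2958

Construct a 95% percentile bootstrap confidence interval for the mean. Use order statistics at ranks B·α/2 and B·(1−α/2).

Sorted replicates: 0.0725, 0.1510, 0.1678, 0.1745, 0.2044, 0.2200, 0.2500, 0.2503, 0.2958, 0.3182, 0.3347, 0.3558, 0.3664, 0.3795, 0.3819, 0.4019, 0.4110, 0.4167, 0.4232, 0.4360, 0.4386, 0.4945, 0.4991, 0.5050, 0.5189, 0.5190, 0.5240, 0.5274, 0.5279, 0.5288, 0.5438, 0.5655, 0.6125, 0.6262, 0.6367, 0.6620, 0.6846, 0.6947, 0.7121, 0.8030
α = 0.05; lower rank = 40 × 0.025 = 1; upper rank = 40 × 0.975 = 39.
The 1st smallest replicate is 0.0725; the 39th is 0.7121.

(0.0725, 0.7121)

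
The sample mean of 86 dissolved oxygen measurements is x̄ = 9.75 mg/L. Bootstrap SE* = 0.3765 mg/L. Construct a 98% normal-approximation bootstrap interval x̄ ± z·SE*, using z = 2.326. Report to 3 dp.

(8.874, 10.626)

Margin = 2.326 × 0.3765 = 0.8757
Interval: 9.75 ± 0.8757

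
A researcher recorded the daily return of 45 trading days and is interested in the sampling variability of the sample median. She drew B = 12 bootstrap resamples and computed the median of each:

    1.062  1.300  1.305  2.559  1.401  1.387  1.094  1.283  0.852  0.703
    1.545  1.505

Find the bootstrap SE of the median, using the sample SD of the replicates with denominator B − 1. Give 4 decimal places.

SE* = 0.4620

Bootstrap SE is the standard deviation of the 12 replicate medians.
Mean of replicates: (1.062 + 1.300 + 1.305 + 2.559 + 1.401 + 1.387 + 1.094 + 1.283 + 0.852 + 0.703 + 1.545 + 1.505) / 12 = 15.99600 / 12 = 1.33300
Sum of squared deviations: (−0.27100)² + (−0.03300)² + (−0.02800)² + (+1.22600)² + (+0.06800)² + (+0.05400)² + (−0.23900)² + (−0.05000)² + (−0.48100)² + (−0.63000)² + (+0.21200)² + (+0.17200)² = 2.34834
Variance = 2.34834 / 11 = 0.21349
SE* = √0.21349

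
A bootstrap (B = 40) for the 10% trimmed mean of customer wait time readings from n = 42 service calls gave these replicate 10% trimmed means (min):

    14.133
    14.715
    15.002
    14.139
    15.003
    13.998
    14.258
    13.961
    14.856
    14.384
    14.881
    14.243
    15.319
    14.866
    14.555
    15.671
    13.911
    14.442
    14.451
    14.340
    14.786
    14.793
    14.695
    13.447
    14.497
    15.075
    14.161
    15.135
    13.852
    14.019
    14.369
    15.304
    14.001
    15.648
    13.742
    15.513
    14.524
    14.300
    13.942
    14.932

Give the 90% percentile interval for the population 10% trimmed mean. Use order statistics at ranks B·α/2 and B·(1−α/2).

Sorted replicates: 13.447, 13.742, 13.852, 13.911, 13.942, 13.961, 13.998, 14.001, 14.019, 14.133, 14.139, 14.161, 14.243, 14.258, 14.300, 14.340, 14.369, 14.384, 14.442, 14.451, 14.497, 14.524, 14.555, 14.695, 14.715, 14.786, 14.793, 14.856, 14.866, 14.881, 14.932, 15.002, 15.003, 15.075, 15.135, 15.304, 15.319, 15.513, 15.648, 15.671
α = 0.10; lower rank = 40 × 0.050 = 2; upper rank = 40 × 0.950 = 38.
The 2nd smallest replicate is 13.742; the 38th is 15.513.

(13.742, 15.513)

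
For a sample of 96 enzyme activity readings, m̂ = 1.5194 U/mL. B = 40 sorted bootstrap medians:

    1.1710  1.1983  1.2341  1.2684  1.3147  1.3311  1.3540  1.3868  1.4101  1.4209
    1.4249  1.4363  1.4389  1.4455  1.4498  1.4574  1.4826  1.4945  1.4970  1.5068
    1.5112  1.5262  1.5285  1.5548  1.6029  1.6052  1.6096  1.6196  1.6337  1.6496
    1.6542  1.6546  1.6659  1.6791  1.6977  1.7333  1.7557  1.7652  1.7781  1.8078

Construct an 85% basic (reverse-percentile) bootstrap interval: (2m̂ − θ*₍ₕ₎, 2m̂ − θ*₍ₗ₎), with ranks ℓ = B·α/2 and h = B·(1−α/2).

(1.2831, 1.8047)

Percentile endpoints at ranks 3 and 37: θ*₍3₎ = 1.2341, θ*₍37₎ = 1.7557.
Basic interval reflects these around m̂:
  lower = 2 × 1.5194 − 1.7557 = 1.2831
  upper = 2 × 1.5194 − 1.2341 = 1.8047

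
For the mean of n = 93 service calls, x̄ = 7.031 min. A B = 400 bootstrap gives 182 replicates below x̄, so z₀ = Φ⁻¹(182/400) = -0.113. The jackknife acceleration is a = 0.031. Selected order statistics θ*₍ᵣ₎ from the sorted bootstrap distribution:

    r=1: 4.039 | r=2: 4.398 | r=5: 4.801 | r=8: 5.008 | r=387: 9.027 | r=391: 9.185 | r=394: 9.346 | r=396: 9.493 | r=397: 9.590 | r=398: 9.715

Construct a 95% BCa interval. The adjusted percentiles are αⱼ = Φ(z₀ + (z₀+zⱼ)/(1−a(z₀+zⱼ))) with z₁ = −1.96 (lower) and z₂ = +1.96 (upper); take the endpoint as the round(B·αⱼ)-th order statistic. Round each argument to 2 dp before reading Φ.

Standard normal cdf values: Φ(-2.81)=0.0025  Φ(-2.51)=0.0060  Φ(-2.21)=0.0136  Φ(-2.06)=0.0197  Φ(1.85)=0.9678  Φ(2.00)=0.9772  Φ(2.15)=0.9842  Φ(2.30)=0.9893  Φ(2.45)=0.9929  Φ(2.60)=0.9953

Lower: z₀ + z₁ = -0.113 + (-1.960) = -2.073; 1 − a(z₀+z₁) = 1 − (0.031)(-2.073) = 1.0643; argument = -0.113 + (-2.073)/1.0643 = -2.0608 → -2.06.
α₁ = Φ(-2.06) = 0.0197; rank = round(400 × 0.0197) = 8; θ*₍8₎ = 5.008.
Upper: z₀ + z₂ = 1.847; 1 − a(z₀+z₂) = 0.9427; argument = 1.8462 → 1.85; α₂ = 0.9678; rank = 387; θ*₍387₎ = 9.027.

(5.008, 9.027)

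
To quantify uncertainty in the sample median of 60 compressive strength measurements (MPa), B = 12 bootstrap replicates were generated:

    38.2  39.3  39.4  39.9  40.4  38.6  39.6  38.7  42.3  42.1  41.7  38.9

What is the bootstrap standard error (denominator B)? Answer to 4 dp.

SE* = 1.3479

Bootstrap SE is the standard deviation of the 12 replicate medians.
Mean of replicates: (38.2 + 39.3 + 39.4 + 39.9 + 40.4 + 38.6 + 39.6 + 38.7 + 42.3 + 42.1 + 41.7 + 38.9) / 12 = 479.10000 / 12 = 39.92500
Sum of squared deviations: (−1.72500)² + (−0.62500)² + (−0.52500)² + (−0.02500)² + (+0.47500)² + (−1.32500)² + (−0.32500)² + (−1.22500)² + (+2.37500)² + (+2.17500)² + (+1.77500)² + (−1.02500)² = 21.80250
Variance = 21.80250 / 12 = 1.81687
SE* = √1.81687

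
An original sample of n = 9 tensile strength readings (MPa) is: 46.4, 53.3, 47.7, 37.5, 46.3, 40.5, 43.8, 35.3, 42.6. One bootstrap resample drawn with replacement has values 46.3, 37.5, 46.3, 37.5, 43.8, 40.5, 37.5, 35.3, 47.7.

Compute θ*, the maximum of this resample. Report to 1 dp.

Maximum = 47.7

θ* = 47.7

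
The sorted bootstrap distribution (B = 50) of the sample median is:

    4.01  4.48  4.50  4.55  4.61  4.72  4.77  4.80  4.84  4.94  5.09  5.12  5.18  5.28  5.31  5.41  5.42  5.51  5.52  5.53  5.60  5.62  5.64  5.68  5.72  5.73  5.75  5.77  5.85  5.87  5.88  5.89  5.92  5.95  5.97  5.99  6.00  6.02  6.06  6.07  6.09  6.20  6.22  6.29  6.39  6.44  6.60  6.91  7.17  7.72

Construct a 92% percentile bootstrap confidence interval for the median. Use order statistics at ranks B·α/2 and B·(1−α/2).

(4.48, 6.91)

α = 0.08; lower rank = 50 × 0.040 = 2; upper rank = 50 × 0.960 = 48.
The 2nd smallest replicate is 4.48; the 48th is 6.91.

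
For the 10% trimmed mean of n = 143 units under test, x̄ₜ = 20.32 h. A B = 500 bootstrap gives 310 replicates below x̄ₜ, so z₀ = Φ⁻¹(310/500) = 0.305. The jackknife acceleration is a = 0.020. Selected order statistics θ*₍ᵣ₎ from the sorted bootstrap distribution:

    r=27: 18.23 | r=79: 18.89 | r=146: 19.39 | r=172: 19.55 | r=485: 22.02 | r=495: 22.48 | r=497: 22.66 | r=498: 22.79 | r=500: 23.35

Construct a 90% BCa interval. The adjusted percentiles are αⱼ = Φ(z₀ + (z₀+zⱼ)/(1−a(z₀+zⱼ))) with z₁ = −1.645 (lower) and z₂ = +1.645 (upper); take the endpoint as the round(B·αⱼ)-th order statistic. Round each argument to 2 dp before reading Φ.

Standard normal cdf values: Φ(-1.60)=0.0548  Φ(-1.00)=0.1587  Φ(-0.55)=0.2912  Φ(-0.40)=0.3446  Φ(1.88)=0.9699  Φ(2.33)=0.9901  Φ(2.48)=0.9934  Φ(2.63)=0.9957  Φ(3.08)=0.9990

(18.89, 22.48)

Lower: z₀ + z₁ = 0.305 + (-1.645) = -1.340; 1 − a(z₀+z₁) = 1 − (0.020)(-1.340) = 1.0268; argument = 0.305 + (-1.340)/1.0268 = -1.0000 → -1.00.
α₁ = Φ(-1.00) = 0.1587; rank = round(500 × 0.1587) = 79; θ*₍79₎ = 18.89.
Upper: z₀ + z₂ = 1.950; 1 − a(z₀+z₂) = 0.9610; argument = 2.3341 → 2.33; α₂ = 0.9901; rank = 495; θ*₍495₎ = 22.48.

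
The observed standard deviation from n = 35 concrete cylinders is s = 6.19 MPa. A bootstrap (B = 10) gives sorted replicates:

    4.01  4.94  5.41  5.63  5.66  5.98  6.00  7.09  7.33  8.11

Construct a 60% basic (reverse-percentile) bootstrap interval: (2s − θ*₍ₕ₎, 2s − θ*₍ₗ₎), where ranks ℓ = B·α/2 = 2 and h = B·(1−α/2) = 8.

Percentile endpoints at ranks 2 and 8: θ*₍2₎ = 4.94, θ*₍8₎ = 7.09.
Basic interval reflects these around s:
  lower = 2 × 6.19 − 7.09 = 5.29
  upper = 2 × 6.19 − 4.94 = 7.44

(5.29, 7.44)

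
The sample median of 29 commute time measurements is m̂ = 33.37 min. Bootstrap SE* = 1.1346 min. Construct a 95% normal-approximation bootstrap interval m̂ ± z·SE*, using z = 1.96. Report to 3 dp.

(31.146, 35.594)

Margin = 1.96 × 1.1346 = 2.2238
Interval: 33.37 ± 2.2238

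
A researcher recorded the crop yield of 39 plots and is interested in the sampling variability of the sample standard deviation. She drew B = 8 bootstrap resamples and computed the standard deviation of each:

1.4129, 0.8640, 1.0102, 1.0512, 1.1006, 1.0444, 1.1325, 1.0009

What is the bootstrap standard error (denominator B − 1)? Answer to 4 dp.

Bootstrap SE is the standard deviation of the 8 replicate standard deviations.
Mean of replicates: (1.4129 + 0.8640 + 1.0102 + 1.0512 + 1.1006 + 1.0444 + 1.1325 + 1.0009) / 8 = 8.61670 / 8 = 1.07709
Sum of squared deviations: (+0.33581)² + (−0.21309)² + (−0.06689)² + (−0.02589)² + (+0.02351)² + (−0.03269)² + (+0.05541)² + (−0.07619)² = 0.17382
Variance = 0.17382 / 7 = 0.02483
SE* = √0.02483

SE* = 0.1576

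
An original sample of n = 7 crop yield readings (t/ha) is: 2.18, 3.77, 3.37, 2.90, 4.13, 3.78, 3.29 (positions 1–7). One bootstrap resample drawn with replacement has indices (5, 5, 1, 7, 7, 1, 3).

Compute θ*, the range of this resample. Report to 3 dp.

Resample values: 4.13, 4.13, 2.18, 3.29, 3.29, 2.18, 3.37.
Range = 4.13 − 2.18 = 1.950

θ* = 1.950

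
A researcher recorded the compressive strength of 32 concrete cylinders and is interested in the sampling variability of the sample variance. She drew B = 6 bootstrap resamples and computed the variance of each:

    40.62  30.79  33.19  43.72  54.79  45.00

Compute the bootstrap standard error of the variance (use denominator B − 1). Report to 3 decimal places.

Bootstrap SE is the standard deviation of the 6 replicate variances.
Mean of replicates: (40.62 + 30.79 + 33.19 + 43.72 + 54.79 + 45.00) / 6 = 248.1100 / 6 = 41.3517
Sum of squared deviations: (−0.7317)² + (−10.5617)² + (−8.1617)² + (+2.3683)² + (+13.4383)² + (+3.6483)² = 378.2051
Variance = 378.2051 / 5 = 75.6410
SE* = √75.6410

SE* = 8.697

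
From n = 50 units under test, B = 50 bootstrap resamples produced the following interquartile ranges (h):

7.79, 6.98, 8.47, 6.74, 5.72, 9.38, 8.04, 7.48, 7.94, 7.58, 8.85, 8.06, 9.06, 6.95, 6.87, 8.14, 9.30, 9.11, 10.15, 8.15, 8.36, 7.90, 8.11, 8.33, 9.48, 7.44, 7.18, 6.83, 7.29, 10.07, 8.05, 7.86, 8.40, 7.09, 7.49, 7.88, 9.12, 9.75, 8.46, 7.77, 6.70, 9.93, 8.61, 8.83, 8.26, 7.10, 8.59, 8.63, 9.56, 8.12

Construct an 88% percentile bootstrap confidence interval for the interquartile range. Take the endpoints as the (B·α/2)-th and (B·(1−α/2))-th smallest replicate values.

(6.74, 9.75)

Sorted replicates: 5.72, 6.70, 6.74, 6.83, 6.87, 6.95, 6.98, 7.09, 7.10, 7.18, 7.29, 7.44, 7.48, 7.49, 7.58, 7.77, 7.79, 7.86, 7.88, 7.90, 7.94, 8.04, 8.05, 8.06, 8.11, 8.12, 8.14, 8.15, 8.26, 8.33, 8.36, 8.40, 8.46, 8.47, 8.59, 8.61, 8.63, 8.83, 8.85, 9.06, 9.11, 9.12, 9.30, 9.38, 9.48, 9.56, 9.75, 9.93, 10.07, 10.15
α = 0.12; lower rank = 50 × 0.060 = 3; upper rank = 50 × 0.940 = 47.
The 3rd smallest replicate is 6.74; the 47th is 9.75.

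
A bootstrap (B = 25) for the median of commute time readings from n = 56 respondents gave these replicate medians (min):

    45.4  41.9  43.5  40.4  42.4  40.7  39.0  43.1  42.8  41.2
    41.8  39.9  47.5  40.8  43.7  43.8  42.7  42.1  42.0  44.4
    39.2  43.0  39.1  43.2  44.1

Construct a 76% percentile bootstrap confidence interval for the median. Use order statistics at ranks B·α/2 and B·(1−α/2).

(39.2, 44.1)

Sorted replicates: 39.0, 39.1, 39.2, 39.9, 40.4, 40.7, 40.8, 41.2, 41.8, 41.9, 42.0, 42.1, 42.4, 42.7, 42.8, 43.0, 43.1, 43.2, 43.5, 43.7, 43.8, 44.1, 44.4, 45.4, 47.5
α = 0.24; lower rank = 25 × 0.120 = 3; upper rank = 25 × 0.880 = 22.
The 3rd smallest replicate is 39.2; the 22nd is 44.1.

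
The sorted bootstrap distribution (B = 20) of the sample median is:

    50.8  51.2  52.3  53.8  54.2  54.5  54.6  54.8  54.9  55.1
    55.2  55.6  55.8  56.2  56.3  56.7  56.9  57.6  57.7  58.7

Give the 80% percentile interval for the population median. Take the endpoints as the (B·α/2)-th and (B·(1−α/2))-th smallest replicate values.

α = 0.20; lower rank = 20 × 0.100 = 2; upper rank = 20 × 0.900 = 18.
The 2nd smallest replicate is 51.2; the 18th is 57.6.

(51.2, 57.6)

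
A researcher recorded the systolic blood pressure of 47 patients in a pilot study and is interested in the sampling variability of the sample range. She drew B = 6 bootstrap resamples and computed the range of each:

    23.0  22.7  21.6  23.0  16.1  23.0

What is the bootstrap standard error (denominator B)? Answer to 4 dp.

Bootstrap SE is the standard deviation of the 6 replicate ranges.
Mean of replicates: (23.0 + 22.7 + 21.6 + 23.0 + 16.1 + 23.0) / 6 = 129.40000 / 6 = 21.56667
Sum of squared deviations: (+1.43333)² + (+1.13333)² + (+0.03333)² + (+1.43333)² + (−5.46667)² + (+1.43333)² = 37.33333
Variance = 37.33333 / 6 = 6.22222
SE* = √6.22222

SE* = 2.4944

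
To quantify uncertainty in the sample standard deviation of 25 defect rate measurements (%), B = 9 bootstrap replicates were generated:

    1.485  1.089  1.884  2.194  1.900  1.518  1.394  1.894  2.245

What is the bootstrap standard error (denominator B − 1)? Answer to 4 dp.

SE* = 0.3855

Bootstrap SE is the standard deviation of the 9 replicate standard deviations.
Mean of replicates: (1.485 + 1.089 + 1.884 + 2.194 + 1.900 + 1.518 + 1.394 + 1.894 + 2.245) / 9 = 15.60300 / 9 = 1.73367
Sum of squared deviations: (−0.24867)² + (−0.64467)² + (+0.15033)² + (+0.46033)² + (+0.16633)² + (−0.21567)² + (−0.33967)² + (+0.16033)² + (+0.51133)² = 1.18866
Variance = 1.18866 / 8 = 0.14858
SE* = √0.14858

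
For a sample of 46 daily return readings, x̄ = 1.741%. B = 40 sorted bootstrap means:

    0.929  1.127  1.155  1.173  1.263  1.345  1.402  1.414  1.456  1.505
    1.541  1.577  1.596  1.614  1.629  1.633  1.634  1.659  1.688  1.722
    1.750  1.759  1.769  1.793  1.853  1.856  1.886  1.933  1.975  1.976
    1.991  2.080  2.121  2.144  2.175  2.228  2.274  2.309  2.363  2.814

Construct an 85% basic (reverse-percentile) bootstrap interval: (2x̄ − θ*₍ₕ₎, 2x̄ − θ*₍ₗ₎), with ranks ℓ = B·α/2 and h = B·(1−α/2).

(1.208, 2.327)

Percentile endpoints at ranks 3 and 37: θ*₍3₎ = 1.155, θ*₍37₎ = 2.274.
Basic interval reflects these around x̄:
  lower = 2 × 1.741 − 2.274 = 1.208
  upper = 2 × 1.741 − 1.155 = 2.327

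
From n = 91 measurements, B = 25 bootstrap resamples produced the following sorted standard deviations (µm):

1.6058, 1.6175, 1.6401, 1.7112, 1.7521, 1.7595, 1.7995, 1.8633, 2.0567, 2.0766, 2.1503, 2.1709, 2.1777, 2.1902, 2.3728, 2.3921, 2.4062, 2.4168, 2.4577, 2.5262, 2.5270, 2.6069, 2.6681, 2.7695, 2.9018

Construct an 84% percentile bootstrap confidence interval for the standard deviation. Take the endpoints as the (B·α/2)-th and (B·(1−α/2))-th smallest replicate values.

α = 0.16; lower rank = 25 × 0.080 = 2; upper rank = 25 × 0.920 = 23.
The 2nd smallest replicate is 1.6175; the 23rd is 2.6681.

(1.6175, 2.6681)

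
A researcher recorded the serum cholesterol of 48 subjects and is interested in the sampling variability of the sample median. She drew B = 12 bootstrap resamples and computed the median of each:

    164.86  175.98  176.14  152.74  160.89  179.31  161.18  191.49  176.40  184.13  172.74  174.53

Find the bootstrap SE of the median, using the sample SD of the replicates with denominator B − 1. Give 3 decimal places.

SE* = 10.866

Bootstrap SE is the standard deviation of the 12 replicate medians.
Mean of replicates: (164.86 + 175.98 + 176.14 + 152.74 + 160.89 + 179.31 + 161.18 + 191.49 + 176.40 + 184.13 + 172.74 + 174.53) / 12 = 2070.3900 / 12 = 172.5325
Sum of squared deviations: (−7.6725)² + (+3.4475)² + (+3.6075)² + (−19.7925)² + (−11.6425)² + (+6.7775)² + (−11.3525)² + (+18.9575)² + (+3.8675)² + (+11.5975)² + (+0.2075)² + (+1.9975)² = 1298.7506
Variance = 1298.7506 / 11 = 118.0682
SE* = √118.0682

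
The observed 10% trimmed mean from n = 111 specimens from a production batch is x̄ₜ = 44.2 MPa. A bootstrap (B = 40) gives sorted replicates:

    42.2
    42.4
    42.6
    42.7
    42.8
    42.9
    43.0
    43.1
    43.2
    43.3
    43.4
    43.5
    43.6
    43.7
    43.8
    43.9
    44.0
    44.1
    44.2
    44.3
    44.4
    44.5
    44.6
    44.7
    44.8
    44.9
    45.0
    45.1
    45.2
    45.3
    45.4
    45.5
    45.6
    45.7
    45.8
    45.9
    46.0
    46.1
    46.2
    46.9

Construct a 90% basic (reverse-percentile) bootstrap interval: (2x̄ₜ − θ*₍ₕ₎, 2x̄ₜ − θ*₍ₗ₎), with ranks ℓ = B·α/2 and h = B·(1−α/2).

Percentile endpoints at ranks 2 and 38: θ*₍2₎ = 42.4, θ*₍38₎ = 46.1.
Basic interval reflects these around x̄ₜ:
  lower = 2 × 44.2 − 46.1 = 42.3
  upper = 2 × 44.2 − 42.4 = 46.0

(42.3, 46.0)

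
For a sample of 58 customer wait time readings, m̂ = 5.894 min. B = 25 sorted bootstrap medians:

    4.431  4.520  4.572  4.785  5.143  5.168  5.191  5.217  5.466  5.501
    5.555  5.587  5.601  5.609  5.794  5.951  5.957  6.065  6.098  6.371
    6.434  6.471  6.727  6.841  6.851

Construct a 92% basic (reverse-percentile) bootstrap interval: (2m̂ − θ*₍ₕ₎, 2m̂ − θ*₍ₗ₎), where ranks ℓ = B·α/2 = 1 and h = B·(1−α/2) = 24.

(4.947, 7.357)

Percentile endpoints at ranks 1 and 24: θ*₍1₎ = 4.431, θ*₍24₎ = 6.841.
Basic interval reflects these around m̂:
  lower = 2 × 5.894 − 6.841 = 4.947
  upper = 2 × 5.894 − 4.431 = 7.357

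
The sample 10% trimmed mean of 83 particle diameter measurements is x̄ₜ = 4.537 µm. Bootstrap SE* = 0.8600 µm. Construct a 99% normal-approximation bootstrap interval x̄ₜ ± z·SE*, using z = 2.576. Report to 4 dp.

(2.3216, 6.7524)

Margin = 2.576 × 0.8600 = 2.21536
Interval: 4.537 ± 2.21536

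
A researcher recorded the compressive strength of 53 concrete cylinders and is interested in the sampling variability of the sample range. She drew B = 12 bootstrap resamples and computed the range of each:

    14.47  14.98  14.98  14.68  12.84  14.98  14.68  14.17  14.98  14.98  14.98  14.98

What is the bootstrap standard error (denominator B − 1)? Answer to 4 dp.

SE* = 0.6254

Bootstrap SE is the standard deviation of the 12 replicate ranges.
Mean of replicates: (14.47 + 14.98 + 14.98 + 14.68 + 12.84 + 14.98 + 14.68 + 14.17 + 14.98 + 14.98 + 14.98 + 14.98) / 12 = 175.70000 / 12 = 14.64167
Sum of squared deviations: (−0.17167)² + (+0.33833)² + (+0.33833)² + (+0.03833)² + (−1.80167)² + (+0.33833)² + (+0.03833)² + (−0.47167)² + (+0.33833)² + (+0.33833)² + (+0.33833)² + (+0.33833)² = 4.30217
Variance = 4.30217 / 11 = 0.39111
SE* = √0.39111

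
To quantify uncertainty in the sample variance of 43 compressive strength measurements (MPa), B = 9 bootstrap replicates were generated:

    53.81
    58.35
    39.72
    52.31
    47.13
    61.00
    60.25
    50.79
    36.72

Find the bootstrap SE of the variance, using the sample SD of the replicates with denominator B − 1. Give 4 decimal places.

SE* = 8.6259

Bootstrap SE is the standard deviation of the 9 replicate variances.
Mean of replicates: (53.81 + 58.35 + 39.72 + 52.31 + 47.13 + 61.00 + 60.25 + 50.79 + 36.72) / 9 = 460.08000 / 9 = 51.12000
Sum of squared deviations: (+2.69000)² + (+7.23000)² + (−11.40000)² + (+1.19000)² + (−3.99000)² + (+9.88000)² + (+9.13000)² + (−0.33000)² + (−14.40000)² = 595.24540
Variance = 595.24540 / 8 = 74.40568
SE* = √74.40568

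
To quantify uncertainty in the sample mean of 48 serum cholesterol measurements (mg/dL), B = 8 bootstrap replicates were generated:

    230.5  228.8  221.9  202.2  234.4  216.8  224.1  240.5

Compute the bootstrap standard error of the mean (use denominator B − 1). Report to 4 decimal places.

Bootstrap SE is the standard deviation of the 8 replicate means.
Mean of replicates: (230.5 + 228.8 + 221.9 + 202.2 + 234.4 + 216.8 + 224.1 + 240.5) / 8 = 1799.20000 / 8 = 224.90000
Sum of squared deviations: (+5.60000)² + (+3.90000)² + (−3.00000)² + (−22.70000)² + (+9.50000)² + (−8.10000)² + (−0.80000)² + (+15.60000)² = 970.72000
Variance = 970.72000 / 7 = 138.67429
SE* = √138.67429

SE* = 11.7760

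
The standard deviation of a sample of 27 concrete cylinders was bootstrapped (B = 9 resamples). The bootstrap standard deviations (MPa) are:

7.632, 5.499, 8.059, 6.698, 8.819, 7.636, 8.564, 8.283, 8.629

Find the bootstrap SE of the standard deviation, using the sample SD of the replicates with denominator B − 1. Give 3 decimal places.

SE* = 1.070

Bootstrap SE is the standard deviation of the 9 replicate standard deviations.
Mean of replicates: (7.632 + 5.499 + 8.059 + 6.698 + 8.819 + 7.636 + 8.564 + 8.283 + 8.629) / 9 = 69.8190 / 9 = 7.7577
Sum of squared deviations: (−0.1257)² + (−2.2587)² + (+0.3013)² + (−1.0597)² + (+1.0613)² + (−0.1217)² + (+0.8063)² + (+0.5253)² + (+0.8713)² = 9.1577
Variance = 9.1577 / 8 = 1.1447
SE* = √1.1447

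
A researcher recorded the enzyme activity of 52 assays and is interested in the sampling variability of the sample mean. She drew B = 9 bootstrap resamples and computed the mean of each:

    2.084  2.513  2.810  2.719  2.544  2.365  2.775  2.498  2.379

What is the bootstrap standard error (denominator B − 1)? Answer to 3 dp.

SE* = 0.230

Bootstrap SE is the standard deviation of the 9 replicate means.
Mean of replicates: (2.084 + 2.513 + 2.810 + 2.719 + 2.544 + 2.365 + 2.775 + 2.498 + 2.379) / 9 = 22.6870 / 9 = 2.5208
Sum of squared deviations: (−0.4368)² + (−0.0078)² + (+0.2892)² + (+0.1982)² + (+0.0232)² + (−0.1558)² + (+0.2542)² + (−0.0228)² + (−0.1418)² = 0.4238
Variance = 0.4238 / 8 = 0.0530
SE* = √0.0530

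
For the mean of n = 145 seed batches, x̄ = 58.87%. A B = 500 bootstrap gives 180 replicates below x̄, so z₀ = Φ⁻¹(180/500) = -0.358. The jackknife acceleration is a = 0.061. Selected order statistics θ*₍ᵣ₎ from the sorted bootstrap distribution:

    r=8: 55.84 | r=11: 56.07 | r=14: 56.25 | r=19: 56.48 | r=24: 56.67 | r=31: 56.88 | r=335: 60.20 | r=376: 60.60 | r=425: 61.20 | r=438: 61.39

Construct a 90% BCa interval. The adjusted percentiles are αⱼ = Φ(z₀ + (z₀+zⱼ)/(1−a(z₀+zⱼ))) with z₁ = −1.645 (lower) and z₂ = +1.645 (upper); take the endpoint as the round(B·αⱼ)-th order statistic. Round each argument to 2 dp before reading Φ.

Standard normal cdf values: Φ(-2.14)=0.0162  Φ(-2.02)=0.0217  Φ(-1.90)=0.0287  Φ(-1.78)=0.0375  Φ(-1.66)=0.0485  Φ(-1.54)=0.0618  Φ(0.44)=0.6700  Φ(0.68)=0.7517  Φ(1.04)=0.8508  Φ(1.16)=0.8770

(55.84, 61.20)

Lower: z₀ + z₁ = -0.358 + (-1.645) = -2.003; 1 − a(z₀+z₁) = 1 − (0.061)(-2.003) = 1.1222; argument = -0.358 + (-2.003)/1.1222 = -2.1429 → -2.14.
α₁ = Φ(-2.14) = 0.0162; rank = round(500 × 0.0162) = 8; θ*₍8₎ = 55.84.
Upper: z₀ + z₂ = 1.287; 1 − a(z₀+z₂) = 0.9215; argument = 1.0386 → 1.04; α₂ = 0.8508; rank = 425; θ*₍425₎ = 61.20.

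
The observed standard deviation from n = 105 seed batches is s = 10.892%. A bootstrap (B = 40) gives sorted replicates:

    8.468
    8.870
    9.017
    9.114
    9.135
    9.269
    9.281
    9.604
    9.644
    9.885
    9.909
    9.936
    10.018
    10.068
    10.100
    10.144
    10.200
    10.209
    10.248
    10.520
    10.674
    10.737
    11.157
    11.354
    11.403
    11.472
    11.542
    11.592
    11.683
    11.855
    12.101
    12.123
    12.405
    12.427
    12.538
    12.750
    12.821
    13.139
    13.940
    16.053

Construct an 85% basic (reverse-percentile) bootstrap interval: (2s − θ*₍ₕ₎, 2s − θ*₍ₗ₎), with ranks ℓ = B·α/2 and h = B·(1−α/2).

Percentile endpoints at ranks 3 and 37: θ*₍3₎ = 9.017, θ*₍37₎ = 12.821.
Basic interval reflects these around s:
  lower = 2 × 10.892 − 12.821 = 8.963
  upper = 2 × 10.892 − 9.017 = 12.767

(8.963, 12.767)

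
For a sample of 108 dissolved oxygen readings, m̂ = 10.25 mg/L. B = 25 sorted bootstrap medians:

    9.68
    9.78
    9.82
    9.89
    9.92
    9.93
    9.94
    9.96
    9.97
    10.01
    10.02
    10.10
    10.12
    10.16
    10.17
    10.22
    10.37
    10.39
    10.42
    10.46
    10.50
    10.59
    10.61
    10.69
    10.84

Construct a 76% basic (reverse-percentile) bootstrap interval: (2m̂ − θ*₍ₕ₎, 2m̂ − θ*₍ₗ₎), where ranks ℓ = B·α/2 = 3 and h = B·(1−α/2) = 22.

Percentile endpoints at ranks 3 and 22: θ*₍3₎ = 9.82, θ*₍22₎ = 10.59.
Basic interval reflects these around m̂:
  lower = 2 × 10.25 − 10.59 = 9.91
  upper = 2 × 10.25 − 9.82 = 10.68

(9.91, 10.68)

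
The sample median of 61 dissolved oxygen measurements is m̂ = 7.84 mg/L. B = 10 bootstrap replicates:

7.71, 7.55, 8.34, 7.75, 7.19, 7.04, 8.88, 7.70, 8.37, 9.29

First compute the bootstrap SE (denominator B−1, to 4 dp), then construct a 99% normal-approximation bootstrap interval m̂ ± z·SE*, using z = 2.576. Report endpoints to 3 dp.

Mean of replicates = 7.9820; sum of squared deviations = 4.7046; SE* = √(4.7046/9) = 0.7230
Margin = 2.576 × 0.7230 = 1.8624
Interval: 7.84 ± 1.8624

(5.978, 9.702)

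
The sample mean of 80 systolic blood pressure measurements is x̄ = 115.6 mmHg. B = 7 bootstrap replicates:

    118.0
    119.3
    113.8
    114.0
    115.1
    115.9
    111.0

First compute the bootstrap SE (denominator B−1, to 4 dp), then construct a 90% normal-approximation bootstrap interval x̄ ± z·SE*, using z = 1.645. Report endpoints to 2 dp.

(111.04, 120.16)

Mean of replicates = 115.3000; sum of squared deviations = 46.1200; SE* = √(46.1200/6) = 2.7725
Margin = 1.645 × 2.7725 = 4.561
Interval: 115.6 ± 4.561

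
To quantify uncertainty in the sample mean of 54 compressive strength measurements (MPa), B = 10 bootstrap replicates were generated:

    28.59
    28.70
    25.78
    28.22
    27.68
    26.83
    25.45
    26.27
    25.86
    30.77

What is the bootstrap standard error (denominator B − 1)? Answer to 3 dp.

SE* = 1.687

Bootstrap SE is the standard deviation of the 10 replicate means.
Mean of replicates: (28.59 + 28.70 + 25.78 + 28.22 + 27.68 + 26.83 + 25.45 + 26.27 + 25.86 + 30.77) / 10 = 274.1500 / 10 = 27.4150
Sum of squared deviations: (+1.1750)² + (+1.2850)² + (−1.6350)² + (+0.8050)² + (+0.2650)² + (−0.5850)² + (−1.9650)² + (−1.1450)² + (−1.5550)² + (+3.3550)² = 25.6118
Variance = 25.6118 / 9 = 2.8458
SE* = √2.8458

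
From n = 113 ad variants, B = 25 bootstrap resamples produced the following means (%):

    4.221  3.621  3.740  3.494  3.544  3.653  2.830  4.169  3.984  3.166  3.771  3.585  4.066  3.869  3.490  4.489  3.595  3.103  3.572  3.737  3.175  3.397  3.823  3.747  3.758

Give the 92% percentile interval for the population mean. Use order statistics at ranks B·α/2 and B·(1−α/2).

(2.830, 4.221)

Sorted replicates: 2.830, 3.103, 3.166, 3.175, 3.397, 3.490, 3.494, 3.544, 3.572, 3.585, 3.595, 3.621, 3.653, 3.737, 3.740, 3.747, 3.758, 3.771, 3.823, 3.869, 3.984, 4.066, 4.169, 4.221, 4.489
α = 0.08; lower rank = 25 × 0.040 = 1; upper rank = 25 × 0.960 = 24.
The 1st smallest replicate is 2.830; the 24th is 4.221.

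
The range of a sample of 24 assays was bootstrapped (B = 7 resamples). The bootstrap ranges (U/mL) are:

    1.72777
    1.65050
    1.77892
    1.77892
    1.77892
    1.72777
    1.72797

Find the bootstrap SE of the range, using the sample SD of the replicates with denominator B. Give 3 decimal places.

SE* = 0.043

Bootstrap SE is the standard deviation of the 7 replicate ranges.
Mean of replicates: (1.72777 + 1.65050 + 1.77892 + 1.77892 + 1.77892 + 1.72777 + 1.72797) / 7 = 12.170770 / 7 = 1.738681
Sum of squared deviations: (−0.010911)² + (−0.088181)² + (+0.040239)² + (+0.040239)² + (+0.040239)² + (−0.010911)² + (−0.010711)² = 0.012986
Variance = 0.012986 / 7 = 0.001855
SE* = √0.001855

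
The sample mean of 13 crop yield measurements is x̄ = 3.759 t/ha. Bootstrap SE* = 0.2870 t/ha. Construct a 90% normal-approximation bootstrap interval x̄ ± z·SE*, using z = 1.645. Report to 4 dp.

(3.2869, 4.2311)

Margin = 1.645 × 0.2870 = 0.47211
Interval: 3.759 ± 0.47211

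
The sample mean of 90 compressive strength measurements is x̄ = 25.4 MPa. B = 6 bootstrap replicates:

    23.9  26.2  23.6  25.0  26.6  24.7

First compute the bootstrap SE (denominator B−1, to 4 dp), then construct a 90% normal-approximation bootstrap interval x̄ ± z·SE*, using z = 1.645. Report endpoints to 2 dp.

Mean of replicates = 25.0000; sum of squared deviations = 7.2600; SE* = √(7.2600/5) = 1.2050
Margin = 1.645 × 1.2050 = 1.982
Interval: 25.4 ± 1.982

(23.42, 27.38)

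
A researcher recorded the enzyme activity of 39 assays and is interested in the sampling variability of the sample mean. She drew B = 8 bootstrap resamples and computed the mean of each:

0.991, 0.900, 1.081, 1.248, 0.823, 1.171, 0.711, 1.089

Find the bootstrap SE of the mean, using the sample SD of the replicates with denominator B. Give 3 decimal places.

Bootstrap SE is the standard deviation of the 8 replicate means.
Mean of replicates: (0.991 + 0.900 + 1.081 + 1.248 + 0.823 + 1.171 + 0.711 + 1.089) / 8 = 8.0140 / 8 = 1.0017
Sum of squared deviations: (−0.0107)² + (−0.1017)² + (+0.0793)² + (+0.2463)² + (−0.1787)² + (+0.1693)² + (−0.2907)² + (+0.0873)² = 0.2301
Variance = 0.2301 / 8 = 0.0288
SE* = √0.0288

SE* = 0.170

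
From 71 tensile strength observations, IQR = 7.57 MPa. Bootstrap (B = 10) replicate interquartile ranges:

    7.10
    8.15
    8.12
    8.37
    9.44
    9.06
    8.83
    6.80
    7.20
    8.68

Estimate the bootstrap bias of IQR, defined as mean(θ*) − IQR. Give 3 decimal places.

mean(θ*) = (7.10 + 8.15 + 8.12 + 8.37 + 9.44 + 9.06 + 8.83 + 6.80 + 7.20 + 8.68) / 10 = 8.1750
bias = 8.1750 − 7.57

bias = +0.605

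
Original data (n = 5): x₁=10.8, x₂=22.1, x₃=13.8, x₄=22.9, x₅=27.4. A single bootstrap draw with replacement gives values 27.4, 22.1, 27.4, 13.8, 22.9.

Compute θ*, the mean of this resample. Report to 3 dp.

Mean = (27.4 + 22.1 + 27.4 + 13.8 + 22.9) / 5 = 113.60 / 5 = 22.720

θ* = 22.720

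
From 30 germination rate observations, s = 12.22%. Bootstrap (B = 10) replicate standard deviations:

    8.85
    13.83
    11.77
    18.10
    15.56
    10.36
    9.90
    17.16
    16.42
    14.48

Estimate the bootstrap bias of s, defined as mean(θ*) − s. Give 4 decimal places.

bias = +1.4230

mean(θ*) = (8.85 + 13.83 + 11.77 + 18.10 + 15.56 + 10.36 + 9.90 + 17.16 + 16.42 + 14.48) / 10 = 13.64300
bias = 13.64300 − 12.22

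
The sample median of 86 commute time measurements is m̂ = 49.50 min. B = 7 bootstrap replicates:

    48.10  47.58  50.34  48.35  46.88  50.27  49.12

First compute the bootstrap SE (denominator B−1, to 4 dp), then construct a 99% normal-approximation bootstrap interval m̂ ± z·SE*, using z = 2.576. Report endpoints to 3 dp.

Mean of replicates = 48.6629; sum of squared deviations = 10.3705; SE* = √(10.3705/6) = 1.3147
Margin = 2.576 × 1.3147 = 3.3867
Interval: 49.50 ± 3.3867

(46.113, 52.887)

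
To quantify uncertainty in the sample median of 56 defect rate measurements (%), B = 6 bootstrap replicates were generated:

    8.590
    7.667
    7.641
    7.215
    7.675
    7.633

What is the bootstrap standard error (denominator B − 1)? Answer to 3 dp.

Bootstrap SE is the standard deviation of the 6 replicate medians.
Mean of replicates: (8.590 + 7.667 + 7.641 + 7.215 + 7.675 + 7.633) / 6 = 46.4210 / 6 = 7.7368
Sum of squared deviations: (+0.8532)² + (−0.0698)² + (−0.0958)² + (−0.5218)² + (−0.0618)² + (−0.1038)² = 1.0289
Variance = 1.0289 / 5 = 0.2058
SE* = √0.2058

SE* = 0.454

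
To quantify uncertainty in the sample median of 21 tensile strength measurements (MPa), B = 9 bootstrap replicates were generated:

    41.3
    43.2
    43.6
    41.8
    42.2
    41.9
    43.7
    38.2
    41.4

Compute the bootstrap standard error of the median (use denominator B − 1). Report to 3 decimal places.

Bootstrap SE is the standard deviation of the 9 replicate medians.
Mean of replicates: (41.3 + 43.2 + 43.6 + 41.8 + 42.2 + 41.9 + 43.7 + 38.2 + 41.4) / 9 = 377.3000 / 9 = 41.9222
Sum of squared deviations: (−0.6222)² + (+1.2778)² + (+1.6778)² + (−0.1222)² + (+0.2778)² + (−0.0222)² + (+1.7778)² + (−3.7222)² + (−0.5222)² = 22.2156
Variance = 22.2156 / 8 = 2.7769
SE* = √2.7769

SE* = 1.666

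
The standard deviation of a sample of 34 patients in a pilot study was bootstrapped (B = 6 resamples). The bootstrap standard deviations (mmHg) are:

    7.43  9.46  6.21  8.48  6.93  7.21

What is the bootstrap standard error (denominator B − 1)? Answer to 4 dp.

Bootstrap SE is the standard deviation of the 6 replicate standard deviations.
Mean of replicates: (7.43 + 9.46 + 6.21 + 8.48 + 6.93 + 7.21) / 6 = 45.72000 / 6 = 7.62000
Sum of squared deviations: (−0.19000)² + (+1.84000)² + (−1.41000)² + (+0.86000)² + (−0.69000)² + (−0.41000)² = 6.79360
Variance = 6.79360 / 5 = 1.35872
SE* = √1.35872

SE* = 1.1656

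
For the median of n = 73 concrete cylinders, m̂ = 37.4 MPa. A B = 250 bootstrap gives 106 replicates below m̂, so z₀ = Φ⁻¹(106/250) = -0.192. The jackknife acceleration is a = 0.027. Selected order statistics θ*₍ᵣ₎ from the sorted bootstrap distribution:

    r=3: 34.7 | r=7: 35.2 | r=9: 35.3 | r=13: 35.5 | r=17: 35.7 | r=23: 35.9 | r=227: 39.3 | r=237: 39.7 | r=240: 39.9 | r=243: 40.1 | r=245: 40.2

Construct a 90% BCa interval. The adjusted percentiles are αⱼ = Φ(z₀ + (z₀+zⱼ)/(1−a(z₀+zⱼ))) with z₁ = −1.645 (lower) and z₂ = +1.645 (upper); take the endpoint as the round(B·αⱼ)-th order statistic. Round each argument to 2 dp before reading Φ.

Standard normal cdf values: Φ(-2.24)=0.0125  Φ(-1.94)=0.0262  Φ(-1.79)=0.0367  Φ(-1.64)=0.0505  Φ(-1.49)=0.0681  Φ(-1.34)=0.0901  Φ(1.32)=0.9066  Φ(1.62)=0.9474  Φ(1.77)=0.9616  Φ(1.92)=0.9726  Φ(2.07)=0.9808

Lower: z₀ + z₁ = -0.192 + (-1.645) = -1.837; 1 − a(z₀+z₁) = 1 − (0.027)(-1.837) = 1.0496; argument = -0.192 + (-1.837)/1.0496 = -1.9422 → -1.94.
α₁ = Φ(-1.94) = 0.0262; rank = round(250 × 0.0262) = 7; θ*₍7₎ = 35.2.
Upper: z₀ + z₂ = 1.453; 1 − a(z₀+z₂) = 0.9608; argument = 1.3203 → 1.32; α₂ = 0.9066; rank = 227; θ*₍227₎ = 39.3.

(35.2, 39.3)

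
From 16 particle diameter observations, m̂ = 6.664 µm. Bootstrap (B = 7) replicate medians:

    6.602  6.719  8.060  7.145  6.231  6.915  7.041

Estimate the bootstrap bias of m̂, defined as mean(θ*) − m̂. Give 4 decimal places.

mean(θ*) = (6.602 + 6.719 + 8.060 + 7.145 + 6.231 + 6.915 + 7.041) / 7 = 6.95900
bias = 6.95900 − 6.664

bias = +0.2950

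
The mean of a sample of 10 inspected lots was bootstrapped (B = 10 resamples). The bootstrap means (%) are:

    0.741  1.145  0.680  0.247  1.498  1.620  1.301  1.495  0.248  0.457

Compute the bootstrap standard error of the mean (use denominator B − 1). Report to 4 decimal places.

Bootstrap SE is the standard deviation of the 10 replicate means.
Mean of replicates: (0.741 + 1.145 + 0.680 + 0.247 + 1.498 + 1.620 + 1.301 + 1.495 + 0.248 + 0.457) / 10 = 9.43200 / 10 = 0.94320
Sum of squared deviations: (−0.20220)² + (+0.20180)² + (−0.26320)² + (−0.69620)² + (+0.55480)² + (+0.67680)² + (+0.35780)² + (+0.55180)² + (−0.69520)² + (−0.48620)² = 2.55364
Variance = 2.55364 / 9 = 0.28374
SE* = √0.28374

SE* = 0.5327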